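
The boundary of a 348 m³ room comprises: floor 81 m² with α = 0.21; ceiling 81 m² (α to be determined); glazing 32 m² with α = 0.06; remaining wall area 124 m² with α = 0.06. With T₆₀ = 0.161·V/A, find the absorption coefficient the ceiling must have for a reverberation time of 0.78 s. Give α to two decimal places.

0.56

A = 0.161·V/T₆₀ = 0.161·348/0.78 = 71.83 m² sabins.
Absorption from the other surfaces = 81·0.21 + 32·0.06 + 124·0.06 = 26.37 m², so the ceiling must supply 45.46 m² over 81 m².
α = 45.46/81 = 0.561.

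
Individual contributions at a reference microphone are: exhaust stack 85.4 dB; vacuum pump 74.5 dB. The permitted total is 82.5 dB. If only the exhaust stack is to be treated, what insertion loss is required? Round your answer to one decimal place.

3.6 dB

The untreated sources together contribute 10^(74.5/10) = 2.818e+07, i.e. 74.50 dB.
To meet 82.5 dB overall, the treated exhaust stack may contribute at most 10^(82.5/10) − 2.818e+07 = 1.496e+08, i.e. 81.75 dB.
Required insertion loss = 85.4 − 81.75 = 3.65 dB.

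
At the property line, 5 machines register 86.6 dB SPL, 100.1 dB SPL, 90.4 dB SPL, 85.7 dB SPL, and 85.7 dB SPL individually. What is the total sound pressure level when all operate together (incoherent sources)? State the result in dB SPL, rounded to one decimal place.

101.0 dB SPL

For uncorrelated sources the intensities add, so convert each level to linear form, sum, and take 10·log₁₀ of the total.
Σ 10^(L/10) = 10^(86.6/10) + 10^(100.1/10) + 10^(90.4/10) + 10^(85.7/10) + 10^(85.7/10) = 1.253e+10.
L_total = 10·log₁₀(1.253e+10) = 100.98 dB SPL.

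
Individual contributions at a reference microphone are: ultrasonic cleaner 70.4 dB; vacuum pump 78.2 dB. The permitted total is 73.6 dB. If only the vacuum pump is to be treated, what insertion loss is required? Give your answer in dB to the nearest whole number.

Fixed contribution from the other source: Σ 10^(L/10) = 10^(70.4/10) = 1.096e+07 (70.40 dB).
The limit corresponds to 10^(73.6/10) = 2.291e+07; subtracting the fixed part leaves 1.194e+07 for the vacuum pump, i.e. 70.77 dB.
So the vacuum pump must be reduced from 78.2 to 70.77 dB: IL = 7.43 dB.

7 dB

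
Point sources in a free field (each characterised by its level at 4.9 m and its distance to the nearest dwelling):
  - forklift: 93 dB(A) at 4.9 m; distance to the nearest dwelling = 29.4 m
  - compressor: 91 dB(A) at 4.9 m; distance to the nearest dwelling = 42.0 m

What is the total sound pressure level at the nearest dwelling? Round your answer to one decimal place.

78.6 dB(A)

First find each source's level at the receiver (point-source: −20·log₁₀(r/r_ref)), then combine on an intensity basis.
forklift: 93 − 20·log₁₀(29.4/4.9) = 93 − 15.56 = 77.44 dB(A).
compressor: 91 − 20·log₁₀(42.0/4.9) = 91 − 18.66 = 72.34 dB(A).
Σ 10^(L/10) = 7.256e+07 → L_total = 10·log₁₀(7.256e+07) = 78.61 dB(A).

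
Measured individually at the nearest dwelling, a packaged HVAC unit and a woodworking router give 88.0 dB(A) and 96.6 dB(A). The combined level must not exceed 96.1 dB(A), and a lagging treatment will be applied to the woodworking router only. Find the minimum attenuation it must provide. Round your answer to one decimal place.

The untreated sources together contribute 10^(88.0/10) = 6.310e+08, i.e. 88.00 dB(A).
The limit corresponds to 10^(96.1/10) = 4.074e+09; subtracting the fixed part leaves 3.443e+09 for the woodworking router, i.e. 95.37 dB(A).
Required insertion loss = 96.6 − 95.37 = 1.23 dB.

1.2 dB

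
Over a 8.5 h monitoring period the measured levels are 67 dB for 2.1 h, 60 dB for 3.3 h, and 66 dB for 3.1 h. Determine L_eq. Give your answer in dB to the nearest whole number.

65 dB

L_eq = 10·log₁₀[(1/T)·Σ tᵢ·10^(Lᵢ/10)] with T = 8.5 h.
Σ tᵢ·10^(Lᵢ/10) = 2.1·10^(67/10) + 3.3·10^(60/10) + 3.1·10^(66/10) = 2.617e+07.
L_eq = 10·log₁₀(2.617e+07/8.5) = 64.88 dB.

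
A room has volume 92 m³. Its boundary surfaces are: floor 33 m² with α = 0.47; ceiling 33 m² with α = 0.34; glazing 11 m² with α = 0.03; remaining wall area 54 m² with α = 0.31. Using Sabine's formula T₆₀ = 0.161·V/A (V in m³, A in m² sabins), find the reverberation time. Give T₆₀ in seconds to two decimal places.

Summing Sᵢαᵢ: 33·0.47 + 33·0.34 + 11·0.03 + 54·0.31 = 43.80 m².
T₆₀ = 0.161·V/A = 0.161·92/43.80 = 0.338 s.

0.34 s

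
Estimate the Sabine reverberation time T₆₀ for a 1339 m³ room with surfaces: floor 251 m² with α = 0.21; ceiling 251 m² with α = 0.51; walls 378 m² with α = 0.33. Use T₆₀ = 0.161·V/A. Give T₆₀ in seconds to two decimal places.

0.71 s

A = Σ Sᵢαᵢ = 251·0.21 + 251·0.51 + 378·0.33 = 305.46 m².
T₆₀ = 0.161 × 1339 / 305.46 = 0.706 s.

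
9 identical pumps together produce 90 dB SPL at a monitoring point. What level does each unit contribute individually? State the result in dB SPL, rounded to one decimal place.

For N identical incoherent sources L_total = L₁ + 10·log₁₀ N, so L₁ = 90 − 10·log₁₀(9) = 90 − 9.542.

80.5 dB SPL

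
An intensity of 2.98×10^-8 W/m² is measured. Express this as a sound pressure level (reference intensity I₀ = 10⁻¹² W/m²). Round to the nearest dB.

45 dB

I/I₀ = 2.98×10^-8/10⁻¹² = 2.98×10^4, and L = 10·log₁₀(I/I₀).
L = 10·(0.4742 + 4) = 44.74 dB.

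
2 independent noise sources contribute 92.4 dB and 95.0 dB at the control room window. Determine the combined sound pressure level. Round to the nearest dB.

97 dB

For uncorrelated sources the intensities add, so convert each level to linear form, sum, and take 10·log₁₀ of the total.
Σ 10^(L/10) = 10^(92.4/10) + 10^(95.0/10) = 4.900e+09.
L_total = 10·log₁₀(4.900e+09) = 96.90 dB.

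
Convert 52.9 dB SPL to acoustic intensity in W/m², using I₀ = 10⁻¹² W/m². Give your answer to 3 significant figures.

1.95e-07 W/m²

L = 10·log₁₀(I/I₀) ⇒ I = I₀·10^(L/10) = 10⁻¹² × 10^5.29.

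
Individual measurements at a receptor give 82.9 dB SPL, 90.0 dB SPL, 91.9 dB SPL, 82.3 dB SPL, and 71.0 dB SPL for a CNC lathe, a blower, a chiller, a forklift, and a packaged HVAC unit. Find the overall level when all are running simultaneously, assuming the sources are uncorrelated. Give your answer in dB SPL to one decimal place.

94.7 dB SPL

For uncorrelated sources the intensities add, so convert each level to linear form, sum, and take 10·log₁₀ of the total.
Σ 10^(L/10) = 10^(82.9/10) + 10^(90.0/10) + 10^(91.9/10) + 10^(82.3/10) + 10^(71.0/10) = 2.926e+09.
L_total = 10·log₁₀(2.926e+09) = 94.66 dB SPL.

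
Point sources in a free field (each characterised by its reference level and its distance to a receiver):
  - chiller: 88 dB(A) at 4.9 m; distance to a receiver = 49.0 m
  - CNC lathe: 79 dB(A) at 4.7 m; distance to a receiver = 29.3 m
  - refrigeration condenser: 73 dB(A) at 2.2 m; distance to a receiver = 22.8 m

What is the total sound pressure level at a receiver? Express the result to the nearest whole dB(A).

Apply inverse-square spreading to bring every level to the receiver, then sum 10^(L/10).
chiller: 88 − 20·log₁₀(49.0/4.9) = 88 − 20.00 = 68.00 dB(A).
CNC lathe: 79 − 20·log₁₀(29.3/4.7) = 79 − 15.90 = 63.10 dB(A).
refrigeration condenser: 73 − 20·log₁₀(22.8/2.2) = 73 − 20.31 = 52.69 dB(A).
Σ 10^(L/10) = 8.539e+06 → L_total = 10·log₁₀(8.539e+06) = 69.31 dB(A).

69 dB(A)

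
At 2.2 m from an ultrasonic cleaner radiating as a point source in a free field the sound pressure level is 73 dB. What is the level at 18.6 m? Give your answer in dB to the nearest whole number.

For a point source, L₂ = L₁ − 20·log₁₀(r₂/r₁).
L₂ = 73 − 20·log₁₀(18.6/2.2) = 73 − 18.542 = 54.46 dB.

54 dB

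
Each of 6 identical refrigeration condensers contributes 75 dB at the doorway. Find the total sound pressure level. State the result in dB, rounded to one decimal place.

With 6 equal, uncorrelated contributions the intensity is 6× that of one unit, giving a rise of 10·log₁₀ 6.
L_total = 75 + 10·log₁₀(6) = 75 + 7.782 = 82.78 dB.

82.8 dB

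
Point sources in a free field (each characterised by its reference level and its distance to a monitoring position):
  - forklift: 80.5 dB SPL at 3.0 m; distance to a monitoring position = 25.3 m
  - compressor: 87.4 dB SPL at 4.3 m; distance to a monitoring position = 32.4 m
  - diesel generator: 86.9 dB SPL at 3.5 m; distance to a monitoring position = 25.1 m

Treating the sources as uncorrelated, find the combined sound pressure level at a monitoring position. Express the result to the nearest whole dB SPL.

Propagate each source to the receiver with L = L_ref − 20·log₁₀(r/r_ref), then add intensities.
forklift: 80.5 − 20·log₁₀(25.3/3.0) = 80.5 − 18.52 = 61.98 dB SPL.
compressor: 87.4 − 20·log₁₀(32.4/4.3) = 87.4 − 17.54 = 69.86 dB SPL.
diesel generator: 86.9 − 20·log₁₀(25.1/3.5) = 86.9 − 17.11 = 69.79 dB SPL.
Σ 10^(L/10) = 2.078e+07 → L_total = 10·log₁₀(2.078e+07) = 73.18 dB SPL.

73 dB SPL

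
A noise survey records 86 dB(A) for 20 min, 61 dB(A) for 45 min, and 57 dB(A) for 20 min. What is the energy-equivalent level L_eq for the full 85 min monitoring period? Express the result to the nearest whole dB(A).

80 dB(A)

The energy average is taken in the linear domain: L_eq = 10·log₁₀[(Σ tᵢ·10^(Lᵢ/10))/T], T = 85 min.
Σ tᵢ·10^(Lᵢ/10) = 20·10^(86/10) + 45·10^(61/10) + 20·10^(57/10) = 8.029e+09.
L_eq = 10·log₁₀(8.029e+09/85) = 79.75 dB(A).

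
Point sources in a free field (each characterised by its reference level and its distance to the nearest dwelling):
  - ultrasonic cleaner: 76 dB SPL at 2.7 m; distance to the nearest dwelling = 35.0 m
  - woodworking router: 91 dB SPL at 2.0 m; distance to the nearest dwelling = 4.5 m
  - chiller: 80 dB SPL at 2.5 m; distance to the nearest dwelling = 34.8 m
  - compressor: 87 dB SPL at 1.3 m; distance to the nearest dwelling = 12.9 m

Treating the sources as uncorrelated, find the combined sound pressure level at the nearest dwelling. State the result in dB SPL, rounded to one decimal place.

Propagate each source to the receiver with L = L_ref − 20·log₁₀(r/r_ref), then add intensities.
ultrasonic cleaner: 76 − 20·log₁₀(35.0/2.7) = 76 − 22.25 = 53.75 dB SPL.
woodworking router: 91 − 20·log₁₀(4.5/2.0) = 91 − 7.04 = 83.96 dB SPL.
chiller: 80 − 20·log₁₀(34.8/2.5) = 80 − 22.87 = 57.13 dB SPL.
compressor: 87 − 20·log₁₀(12.9/1.3) = 87 − 19.93 = 67.07 dB SPL.
Σ 10^(L/10) = 2.545e+08 → L_total = 10·log₁₀(2.545e+08) = 84.06 dB SPL.

84.1 dB SPL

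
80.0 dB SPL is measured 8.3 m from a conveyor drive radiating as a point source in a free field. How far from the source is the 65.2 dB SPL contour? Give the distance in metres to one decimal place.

45.6 m

Point-source spreading drops the level by 20·log₁₀(r₂/r₁); inverting, r₂/r₁ = 10^(ΔL/20).
r₂ = 8.3·10^((80.0−65.2)/20) = 8.3·10^(14.8/20) = 45.61 m.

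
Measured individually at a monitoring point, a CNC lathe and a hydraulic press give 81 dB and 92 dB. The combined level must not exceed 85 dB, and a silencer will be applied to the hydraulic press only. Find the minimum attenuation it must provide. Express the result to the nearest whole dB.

9 dB

Fixed contribution from the other source: Σ 10^(L/10) = 10^(81/10) = 1.259e+08 (81.00 dB).
To meet 85 dB overall, the treated hydraulic press may contribute at most 10^(85/10) − 1.259e+08 = 1.903e+08, i.e. 82.80 dB.
Required insertion loss = 92 − 82.80 = 9.20 dB.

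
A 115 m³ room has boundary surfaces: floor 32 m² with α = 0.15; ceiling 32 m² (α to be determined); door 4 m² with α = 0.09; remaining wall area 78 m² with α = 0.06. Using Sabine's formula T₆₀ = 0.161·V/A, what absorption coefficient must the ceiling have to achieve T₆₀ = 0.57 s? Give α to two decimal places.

0.71

Required total absorption A = 0.161·115/0.57 = 32.48 m².
Absorption from the other surfaces = 32·0.15 + 4·0.09 + 78·0.06 = 9.84 m², so the ceiling must supply 22.64 m² over 32 m².
α = 22.64/32 = 0.708.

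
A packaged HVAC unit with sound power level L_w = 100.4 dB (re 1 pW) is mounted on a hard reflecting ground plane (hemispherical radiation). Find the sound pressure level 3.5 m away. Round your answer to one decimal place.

Free-field hemispherical radiation: L_p = L_w − 10·log₁₀(2π·r²), r = 3.5 m.
2π·r² = 76.97 m², 10·log₁₀ of that is 18.863 dB.
L_p = 100.4 − 18.863 = 81.54 dB.

81.5 dB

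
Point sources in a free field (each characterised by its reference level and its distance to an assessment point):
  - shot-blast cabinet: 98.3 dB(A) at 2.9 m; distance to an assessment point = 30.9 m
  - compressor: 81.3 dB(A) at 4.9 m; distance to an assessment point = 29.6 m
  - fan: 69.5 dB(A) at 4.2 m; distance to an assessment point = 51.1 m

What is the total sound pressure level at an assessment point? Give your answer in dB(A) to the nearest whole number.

First find each source's level at the receiver (point-source: −20·log₁₀(r/r_ref)), then combine on an intensity basis.
shot-blast cabinet: 98.3 − 20·log₁₀(30.9/2.9) = 98.3 − 20.55 = 77.75 dB(A).
compressor: 81.3 − 20·log₁₀(29.6/4.9) = 81.3 − 15.62 = 65.68 dB(A).
fan: 69.5 − 20·log₁₀(51.1/4.2) = 69.5 − 21.70 = 47.80 dB(A).
Σ 10^(L/10) = 6.331e+07 → L_total = 10·log₁₀(6.331e+07) = 78.01 dB(A).

78 dB(A)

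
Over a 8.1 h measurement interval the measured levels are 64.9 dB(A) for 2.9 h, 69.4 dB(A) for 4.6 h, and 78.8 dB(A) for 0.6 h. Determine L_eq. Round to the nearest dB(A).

71 dB(A)

Weight each interval's intensity by its duration and average over T = 8.1 h:
Σ tᵢ·10^(Lᵢ/10) = 2.9·10^(64.9/10) + 4.6·10^(69.4/10) + 0.6·10^(78.8/10) = 9.454e+07.
L_eq = 10·log₁₀(9.454e+07/8.1) = 70.67 dB(A).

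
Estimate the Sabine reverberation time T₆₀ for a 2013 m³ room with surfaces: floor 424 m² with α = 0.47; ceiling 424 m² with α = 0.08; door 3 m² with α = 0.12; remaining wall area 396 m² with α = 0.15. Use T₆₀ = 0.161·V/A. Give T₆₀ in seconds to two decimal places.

1.11 s

Total absorption A = 424·0.47 + 424·0.08 + 3·0.12 + 396·0.15 = 292.96 m² sabins.
T₆₀ = 0.161 × 2013 / 292.96 = 1.106 s.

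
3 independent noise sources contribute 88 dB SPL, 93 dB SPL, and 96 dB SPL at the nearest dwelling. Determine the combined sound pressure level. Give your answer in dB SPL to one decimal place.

Incoherent sources combine by intensity addition: L_total = 10·log₁₀(Σ 10^(L_i/10)).
Σ 10^(L/10) = 10^(88/10) + 10^(93/10) + 10^(96/10) = 6.607e+09.
L_total = 10·log₁₀(6.607e+09) = 98.20 dB SPL.

98.2 dB SPL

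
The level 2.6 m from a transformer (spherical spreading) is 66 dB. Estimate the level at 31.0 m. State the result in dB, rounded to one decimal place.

44.5 dB

Spherical spreading from a point source gives a 20·log₁₀(r₂/r₁) drop.
L₂ = 66 − 20·log₁₀(31.0/2.6) = 66 − 21.528 = 44.47 dB.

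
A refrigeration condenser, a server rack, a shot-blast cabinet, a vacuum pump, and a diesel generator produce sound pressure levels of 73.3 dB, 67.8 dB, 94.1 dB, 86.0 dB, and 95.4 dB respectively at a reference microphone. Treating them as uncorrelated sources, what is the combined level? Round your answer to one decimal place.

For uncorrelated sources the intensities add, so convert each level to linear form, sum, and take 10·log₁₀ of the total.
Σ 10^(L/10) = 10^(73.3/10) + 10^(67.8/10) + 10^(94.1/10) + 10^(86.0/10) + 10^(95.4/10) = 6.463e+09.
L_total = 10·log₁₀(6.463e+09) = 98.10 dB.

98.1 dB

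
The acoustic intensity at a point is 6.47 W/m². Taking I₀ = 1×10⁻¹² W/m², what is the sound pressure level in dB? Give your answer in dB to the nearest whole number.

128 dB

L = 10·log₁₀(I/I₀) = 10·log₁₀(6.47/10⁻¹²) = 10·log₁₀(6.47×10^12).
L = 10·(0.8109 + 12) = 128.11 dB.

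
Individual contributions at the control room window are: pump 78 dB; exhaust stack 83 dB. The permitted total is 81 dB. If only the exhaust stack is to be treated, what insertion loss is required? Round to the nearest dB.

Everything except the exhaust stack sums to 10^(78/10) = 6.310e+07 in linear terms, 78.00 dB.
To meet 81 dB overall, the treated exhaust stack may contribute at most 10^(81/10) − 6.310e+07 = 6.280e+07, i.e. 77.98 dB.
So the exhaust stack must be reduced from 83 to 77.98 dB: IL = 5.02 dB.

5 dB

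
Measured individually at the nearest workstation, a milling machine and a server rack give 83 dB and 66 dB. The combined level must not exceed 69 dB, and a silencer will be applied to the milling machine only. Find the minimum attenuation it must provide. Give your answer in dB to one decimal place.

17.0 dB

Fixed contribution from the other source: Σ 10^(L/10) = 10^(66/10) = 3.981e+06 (66.00 dB).
To meet 69 dB overall, the treated milling machine may contribute at most 10^(69/10) − 3.981e+06 = 3.962e+06, i.e. 65.98 dB.
Required insertion loss = 83 − 65.98 = 17.02 dB.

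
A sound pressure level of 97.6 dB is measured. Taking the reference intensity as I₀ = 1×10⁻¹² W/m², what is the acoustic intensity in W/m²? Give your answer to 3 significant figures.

L = 10·log₁₀(I/I₀) ⇒ I = I₀·10^(L/10) = 10⁻¹² × 10^9.76.

0.00575 W/m²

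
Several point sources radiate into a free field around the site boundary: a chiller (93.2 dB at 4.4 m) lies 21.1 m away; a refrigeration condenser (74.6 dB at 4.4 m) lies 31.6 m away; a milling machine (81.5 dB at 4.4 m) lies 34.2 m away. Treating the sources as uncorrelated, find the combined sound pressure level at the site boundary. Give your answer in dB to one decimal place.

Apply inverse-square spreading to bring every level to the receiver, then sum 10^(L/10).
chiller: 93.2 − 20·log₁₀(21.1/4.4) = 93.2 − 13.62 = 79.58 dB.
refrigeration condenser: 74.6 − 20·log₁₀(31.6/4.4) = 74.6 − 17.12 = 57.48 dB.
milling machine: 81.5 − 20·log₁₀(34.2/4.4) = 81.5 − 17.81 = 63.69 dB.
Σ 10^(L/10) = 9.375e+07 → L_total = 10·log₁₀(9.375e+07) = 79.72 dB.

79.7 dB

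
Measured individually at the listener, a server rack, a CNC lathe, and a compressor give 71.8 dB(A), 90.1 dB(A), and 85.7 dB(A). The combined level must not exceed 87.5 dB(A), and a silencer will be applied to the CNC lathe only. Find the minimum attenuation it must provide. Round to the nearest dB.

Everything except the CNC lathe sums to 10^(71.8/10) + 10^(85.7/10) = 3.867e+08 in linear terms, 85.87 dB(A).
To meet 87.5 dB(A) overall, the treated CNC lathe may contribute at most 10^(87.5/10) − 3.867e+08 = 1.757e+08, i.e. 82.45 dB(A).
Required insertion loss = 90.1 − 82.45 = 7.65 dB.

8 dB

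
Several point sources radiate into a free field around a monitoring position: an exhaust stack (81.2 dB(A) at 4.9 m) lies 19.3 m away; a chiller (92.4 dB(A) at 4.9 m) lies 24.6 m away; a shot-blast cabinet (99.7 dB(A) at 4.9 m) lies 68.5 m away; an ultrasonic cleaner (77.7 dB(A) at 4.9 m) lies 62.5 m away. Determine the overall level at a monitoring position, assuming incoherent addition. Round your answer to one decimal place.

Apply inverse-square spreading to bring every level to the receiver, then sum 10^(L/10).
exhaust stack: 81.2 − 20·log₁₀(19.3/4.9) = 81.2 − 11.91 = 69.29 dB(A).
chiller: 92.4 − 20·log₁₀(24.6/4.9) = 92.4 − 14.01 = 78.39 dB(A).
shot-blast cabinet: 99.7 − 20·log₁₀(68.5/4.9) = 99.7 − 22.91 = 76.79 dB(A).
ultrasonic cleaner: 77.7 − 20·log₁₀(62.5/4.9) = 77.7 − 22.11 = 55.59 dB(A).
Σ 10^(L/10) = 1.256e+08 → L_total = 10·log₁₀(1.256e+08) = 80.99 dB(A).

81.0 dB(A)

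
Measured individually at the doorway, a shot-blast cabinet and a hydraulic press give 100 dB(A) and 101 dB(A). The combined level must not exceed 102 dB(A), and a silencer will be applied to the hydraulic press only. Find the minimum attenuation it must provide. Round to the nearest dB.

The untreated sources together contribute 10^(100/10) = 1.000e+10, i.e. 100.00 dB(A).
To meet 102 dB(A) overall, the treated hydraulic press may contribute at most 10^(102/10) − 1.000e+10 = 5.849e+09, i.e. 97.67 dB(A).
So the hydraulic press must be reduced from 101 to 97.67 dB(A): IL = 3.33 dB.

3 dB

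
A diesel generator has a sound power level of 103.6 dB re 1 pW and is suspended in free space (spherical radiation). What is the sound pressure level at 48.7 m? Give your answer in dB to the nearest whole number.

59 dB

Free-field spherical radiation: L_p = L_w − 10·log₁₀(4π·r²), r = 48.7 m.
4π·r² = 2.98e+04 m², 10·log₁₀ of that is 44.743 dB.
L_p = 103.6 − 44.743 = 58.86 dB.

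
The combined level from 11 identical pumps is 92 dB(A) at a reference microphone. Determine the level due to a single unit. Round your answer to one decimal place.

81.6 dB(A)

Dividing the total intensity by 11 lowers the level by 10·log₁₀ 11 = 10.414 dB: L₁ = 92 − 10.414.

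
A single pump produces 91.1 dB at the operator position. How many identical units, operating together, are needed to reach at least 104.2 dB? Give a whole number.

N identical sources give L₁ + 10·log₁₀ N, so require 10·log₁₀ N ≥ 104.2 − 91.1 = 13.1 dB.
N ≥ 10^(13.1/10) = 20.417, so N = 21.

21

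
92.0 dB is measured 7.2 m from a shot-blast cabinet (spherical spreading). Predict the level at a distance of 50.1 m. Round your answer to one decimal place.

75.1 dB

For a point source, L₂ = L₁ − 20·log₁₀(r₂/r₁).
L₂ = 92.0 − 20·log₁₀(50.1/7.2) = 92.0 − 16.850 = 75.15 dB.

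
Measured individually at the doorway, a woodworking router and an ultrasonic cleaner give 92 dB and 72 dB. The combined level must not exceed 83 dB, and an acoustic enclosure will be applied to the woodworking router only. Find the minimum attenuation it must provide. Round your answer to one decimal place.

Fixed contribution from the other source: Σ 10^(L/10) = 10^(72/10) = 1.585e+07 (72.00 dB).
The limit corresponds to 10^(83/10) = 1.995e+08; subtracting the fixed part leaves 1.837e+08 for the woodworking router, i.e. 82.64 dB.
So the woodworking router must be reduced from 92 to 82.64 dB: IL = 9.36 dB.

9.4 dB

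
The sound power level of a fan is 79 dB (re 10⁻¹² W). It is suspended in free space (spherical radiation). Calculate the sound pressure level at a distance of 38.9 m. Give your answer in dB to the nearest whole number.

The power spreads over a sphere of area 4π·r², so L_p = L_w − 10·log₁₀(4π·r²).
4π·r² = 1.902e+04 m², 10·log₁₀ of that is 42.791 dB.
L_p = 79 − 42.791 = 36.21 dB.

36 dB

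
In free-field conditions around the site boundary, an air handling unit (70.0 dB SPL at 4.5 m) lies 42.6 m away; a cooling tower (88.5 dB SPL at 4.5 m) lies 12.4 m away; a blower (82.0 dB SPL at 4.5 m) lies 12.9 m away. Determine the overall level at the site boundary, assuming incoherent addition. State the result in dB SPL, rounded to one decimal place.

Propagate each source to the receiver with L = L_ref − 20·log₁₀(r/r_ref), then add intensities.
air handling unit: 70.0 − 20·log₁₀(42.6/4.5) = 70.0 − 19.52 = 50.48 dB SPL.
cooling tower: 88.5 − 20·log₁₀(12.4/4.5) = 88.5 − 8.80 = 79.70 dB SPL.
blower: 82.0 − 20·log₁₀(12.9/4.5) = 82.0 − 9.15 = 72.85 dB SPL.
Σ 10^(L/10) = 1.126e+08 → L_total = 10·log₁₀(1.126e+08) = 80.52 dB SPL.

80.5 dB SPL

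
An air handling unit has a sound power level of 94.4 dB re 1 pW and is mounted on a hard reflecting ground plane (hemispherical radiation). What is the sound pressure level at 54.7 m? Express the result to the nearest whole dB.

The power spreads over a hemisphere of area 2π·r², so L_p = L_w − 10·log₁₀(2π·r²).
2π·r² = 1.88e+04 m², 10·log₁₀ of that is 42.742 dB.
L_p = 94.4 − 42.742 = 51.66 dB.

52 dB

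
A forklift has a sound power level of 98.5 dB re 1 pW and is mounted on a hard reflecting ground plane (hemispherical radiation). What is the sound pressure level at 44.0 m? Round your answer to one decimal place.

57.6 dB

The power spreads over a hemisphere of area 2π·r², so L_p = L_w − 10·log₁₀(2π·r²).
2π·r² = 1.216e+04 m², 10·log₁₀ of that is 40.851 dB.
L_p = 98.5 − 40.851 = 57.65 dB.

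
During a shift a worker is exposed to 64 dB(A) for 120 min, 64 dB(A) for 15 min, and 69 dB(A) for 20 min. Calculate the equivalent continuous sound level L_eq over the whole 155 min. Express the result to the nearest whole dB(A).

L_eq = 10·log₁₀[(1/T)·Σ tᵢ·10^(Lᵢ/10)] with T = 155 min.
Σ tᵢ·10^(Lᵢ/10) = 120·10^(64/10) + 15·10^(64/10) + 20·10^(69/10) = 4.980e+08.
L_eq = 10·log₁₀(4.980e+08/155) = 65.07 dB(A).

65 dB(A)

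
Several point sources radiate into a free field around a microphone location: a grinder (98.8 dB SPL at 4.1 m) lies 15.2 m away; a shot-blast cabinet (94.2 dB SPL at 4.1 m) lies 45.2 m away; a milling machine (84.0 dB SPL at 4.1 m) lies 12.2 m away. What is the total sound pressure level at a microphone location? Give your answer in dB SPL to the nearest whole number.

88 dB SPL

Apply inverse-square spreading to bring every level to the receiver, then sum 10^(L/10).
grinder: 98.8 − 20·log₁₀(15.2/4.1) = 98.8 − 11.38 = 87.42 dB SPL.
shot-blast cabinet: 94.2 − 20·log₁₀(45.2/4.1) = 94.2 − 20.85 = 73.35 dB SPL.
milling machine: 84.0 − 20·log₁₀(12.2/4.1) = 84.0 − 9.47 = 74.53 dB SPL.
Σ 10^(L/10) = 6.019e+08 → L_total = 10·log₁₀(6.019e+08) = 87.80 dB SPL.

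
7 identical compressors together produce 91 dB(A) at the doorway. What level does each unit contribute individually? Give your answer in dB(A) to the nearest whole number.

83 dB(A)

Dividing the total intensity by 7 lowers the level by 10·log₁₀ 7 = 8.451 dB: L₁ = 91 − 8.451.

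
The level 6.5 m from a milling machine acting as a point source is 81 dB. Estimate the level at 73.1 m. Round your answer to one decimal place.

For a point source, L₂ = L₁ − 20·log₁₀(r₂/r₁).
L₂ = 81 − 20·log₁₀(73.1/6.5) = 81 − 21.020 = 59.98 dB.

60.0 dB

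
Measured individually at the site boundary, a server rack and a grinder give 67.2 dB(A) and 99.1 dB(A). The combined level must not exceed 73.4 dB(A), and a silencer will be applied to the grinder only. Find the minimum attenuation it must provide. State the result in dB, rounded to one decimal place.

Fixed contribution from the other source: Σ 10^(L/10) = 10^(67.2/10) = 5.248e+06 (67.20 dB(A)).
To meet 73.4 dB(A) overall, the treated grinder may contribute at most 10^(73.4/10) − 5.248e+06 = 1.663e+07, i.e. 72.21 dB(A).
So the grinder must be reduced from 99.1 to 72.21 dB(A): IL = 26.89 dB.

26.9 dB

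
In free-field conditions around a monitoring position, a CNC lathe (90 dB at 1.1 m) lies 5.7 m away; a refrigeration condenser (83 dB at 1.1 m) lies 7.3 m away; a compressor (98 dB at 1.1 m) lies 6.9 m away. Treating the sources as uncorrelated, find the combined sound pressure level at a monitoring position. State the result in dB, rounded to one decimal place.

83.1 dB

Apply inverse-square spreading to bring every level to the receiver, then sum 10^(L/10).
CNC lathe: 90 − 20·log₁₀(5.7/1.1) = 90 − 14.29 = 75.71 dB.
refrigeration condenser: 83 − 20·log₁₀(7.3/1.1) = 83 − 16.44 = 66.56 dB.
compressor: 98 − 20·log₁₀(6.9/1.1) = 98 − 15.95 = 82.05 dB.
Σ 10^(L/10) = 2.021e+08 → L_total = 10·log₁₀(2.021e+08) = 83.06 dB.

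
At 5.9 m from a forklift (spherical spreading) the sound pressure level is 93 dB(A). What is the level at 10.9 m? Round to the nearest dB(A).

88 dB(A)

Spherical spreading from a point source gives a 20·log₁₀(r₂/r₁) drop.
L₂ = 93 − 20·log₁₀(10.9/5.9) = 93 − 5.331 = 87.67 dB(A).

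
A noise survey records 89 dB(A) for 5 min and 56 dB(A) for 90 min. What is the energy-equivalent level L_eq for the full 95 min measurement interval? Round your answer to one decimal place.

76.3 dB(A)

Weight each interval's intensity by its duration and average over T = 95 min:
Σ tᵢ·10^(Lᵢ/10) = 5·10^(89/10) + 90·10^(56/10) = 4.007e+09.
L_eq = 10·log₁₀(4.007e+09/95) = 76.25 dB(A).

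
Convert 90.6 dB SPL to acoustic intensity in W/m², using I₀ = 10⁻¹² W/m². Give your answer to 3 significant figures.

0.00115 W/m²

I/I₀ = 10^(90.6/10) = 1.148e+09, so I = 1.148e+09 × 10⁻¹² W/m².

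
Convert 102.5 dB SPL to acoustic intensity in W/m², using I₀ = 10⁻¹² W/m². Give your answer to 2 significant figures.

0.018 W/m²

L = 10·log₁₀(I/I₀) ⇒ I = I₀·10^(L/10) = 10⁻¹² × 10^10.25.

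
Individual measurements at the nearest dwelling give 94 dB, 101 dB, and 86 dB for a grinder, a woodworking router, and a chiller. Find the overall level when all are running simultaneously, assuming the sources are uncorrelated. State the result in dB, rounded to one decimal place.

101.9 dB

For uncorrelated sources the intensities add, so convert each level to linear form, sum, and take 10·log₁₀ of the total.
Σ 10^(L/10) = 10^(94/10) + 10^(101/10) + 10^(86/10) = 1.550e+10.
L_total = 10·log₁₀(1.550e+10) = 101.90 dB.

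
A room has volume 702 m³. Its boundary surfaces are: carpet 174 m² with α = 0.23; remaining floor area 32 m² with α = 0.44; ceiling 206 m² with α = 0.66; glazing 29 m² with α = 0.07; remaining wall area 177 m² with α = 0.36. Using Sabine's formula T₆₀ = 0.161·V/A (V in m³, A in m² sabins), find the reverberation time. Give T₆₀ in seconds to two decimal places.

0.44 s

Total absorption A = 174·0.23 + 32·0.44 + 206·0.66 + 29·0.07 + 177·0.36 = 255.81 m² sabins.
T₆₀ = 0.161·V/A = 0.161·702/255.81 = 0.442 s.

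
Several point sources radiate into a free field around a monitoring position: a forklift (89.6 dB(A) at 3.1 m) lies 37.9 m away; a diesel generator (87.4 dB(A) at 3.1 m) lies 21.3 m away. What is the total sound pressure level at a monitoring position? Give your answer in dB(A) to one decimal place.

72.5 dB(A)

Propagate each source to the receiver with L = L_ref − 20·log₁₀(r/r_ref), then add intensities.
forklift: 89.6 − 20·log₁₀(37.9/3.1) = 89.6 − 21.75 = 67.85 dB(A).
diesel generator: 87.4 − 20·log₁₀(21.3/3.1) = 87.4 − 16.74 = 70.66 dB(A).
Σ 10^(L/10) = 1.774e+07 → L_total = 10·log₁₀(1.774e+07) = 72.49 dB(A).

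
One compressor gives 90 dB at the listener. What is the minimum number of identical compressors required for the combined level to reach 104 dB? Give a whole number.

The shortfall is 104 − 90 = 14.0 dB, and N units add 10·log₁₀ N, so need 10·log₁₀ N ≥ 14.0.
N ≥ 10^(14.0/10) = 25.119, so N = 26.

26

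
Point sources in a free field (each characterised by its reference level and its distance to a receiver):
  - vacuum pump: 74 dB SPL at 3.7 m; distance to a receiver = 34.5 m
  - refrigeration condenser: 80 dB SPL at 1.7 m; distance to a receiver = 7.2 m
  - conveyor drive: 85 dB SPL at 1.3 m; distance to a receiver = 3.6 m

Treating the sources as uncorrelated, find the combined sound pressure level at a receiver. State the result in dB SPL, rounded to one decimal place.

First find each source's level at the receiver (point-source: −20·log₁₀(r/r_ref)), then combine on an intensity basis.
vacuum pump: 74 − 20·log₁₀(34.5/3.7) = 74 − 19.39 = 54.61 dB SPL.
refrigeration condenser: 80 − 20·log₁₀(7.2/1.7) = 80 − 12.54 = 67.46 dB SPL.
conveyor drive: 85 − 20·log₁₀(3.6/1.3) = 85 − 8.85 = 76.15 dB SPL.
Σ 10^(L/10) = 4.710e+07 → L_total = 10·log₁₀(4.710e+07) = 76.73 dB SPL.

76.7 dB SPL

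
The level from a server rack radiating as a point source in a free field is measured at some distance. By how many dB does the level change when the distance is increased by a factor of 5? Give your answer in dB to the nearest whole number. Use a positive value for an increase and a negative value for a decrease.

A point source loses 6 dB per doubling of distance; generally ΔL = −20·log₁₀(r₂/r₁).
ΔL = −20·log₁₀(5) = -13.98 dB.

-14 dB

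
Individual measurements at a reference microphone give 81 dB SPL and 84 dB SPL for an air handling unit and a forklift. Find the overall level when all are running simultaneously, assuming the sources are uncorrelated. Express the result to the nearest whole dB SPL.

For uncorrelated sources the intensities add, so convert each level to linear form, sum, and take 10·log₁₀ of the total.
Σ 10^(L/10) = 10^(81/10) + 10^(84/10) = 3.771e+08.
L_total = 10·log₁₀(3.771e+08) = 85.76 dB SPL.

86 dB SPL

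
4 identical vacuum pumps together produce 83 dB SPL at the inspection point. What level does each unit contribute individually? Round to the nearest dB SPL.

77 dB SPL

For N identical incoherent sources L_total = L₁ + 10·log₁₀ N, so L₁ = 83 − 10·log₁₀(4) = 83 − 6.021.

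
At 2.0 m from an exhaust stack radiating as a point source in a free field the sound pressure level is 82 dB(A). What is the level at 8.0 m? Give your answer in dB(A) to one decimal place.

70.0 dB(A)

For a point source, L₂ = L₁ − 20·log₁₀(r₂/r₁).
L₂ = 82 − 20·log₁₀(8.0/2.0) = 82 − 12.041 = 69.96 dB(A).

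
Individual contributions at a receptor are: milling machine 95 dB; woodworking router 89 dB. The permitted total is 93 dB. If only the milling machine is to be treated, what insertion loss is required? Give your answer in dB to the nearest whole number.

4 dB

The untreated sources together contribute 10^(89/10) = 7.943e+08, i.e. 89.00 dB.
To meet 93 dB overall, the treated milling machine may contribute at most 10^(93/10) − 7.943e+08 = 1.201e+09, i.e. 90.80 dB.
So the milling machine must be reduced from 95 to 90.80 dB: IL = 4.20 dB.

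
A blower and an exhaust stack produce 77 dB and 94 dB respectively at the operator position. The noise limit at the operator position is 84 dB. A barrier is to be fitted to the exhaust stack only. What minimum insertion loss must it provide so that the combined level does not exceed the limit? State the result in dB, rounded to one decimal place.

11.0 dB

Everything except the exhaust stack sums to 10^(77/10) = 5.012e+07 in linear terms, 77.00 dB.
The limit corresponds to 10^(84/10) = 2.512e+08; subtracting the fixed part leaves 2.011e+08 for the exhaust stack, i.e. 83.03 dB.
Required insertion loss = 94 − 83.03 = 10.97 dB.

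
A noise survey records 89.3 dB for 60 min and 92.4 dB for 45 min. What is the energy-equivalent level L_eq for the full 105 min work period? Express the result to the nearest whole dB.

91 dB

Weight each interval's intensity by its duration and average over T = 105 min:
Σ tᵢ·10^(Lᵢ/10) = 60·10^(89.3/10) + 45·10^(92.4/10) = 1.293e+11.
L_eq = 10·log₁₀(1.293e+11/105) = 90.90 dB.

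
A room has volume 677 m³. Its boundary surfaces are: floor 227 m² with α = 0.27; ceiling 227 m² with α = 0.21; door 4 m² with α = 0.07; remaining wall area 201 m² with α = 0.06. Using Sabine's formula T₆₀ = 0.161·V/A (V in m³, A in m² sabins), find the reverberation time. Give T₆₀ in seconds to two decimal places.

0.90 s

A = Σ Sᵢαᵢ = 227·0.27 + 227·0.21 + 4·0.07 + 201·0.06 = 121.30 m².
T₆₀ = 0.161·V/A = 0.161·677/121.30 = 0.899 s.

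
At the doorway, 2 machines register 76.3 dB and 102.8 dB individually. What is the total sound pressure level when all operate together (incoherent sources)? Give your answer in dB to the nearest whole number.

103 dB

For uncorrelated sources the intensities add, so convert each level to linear form, sum, and take 10·log₁₀ of the total.
Σ 10^(L/10) = 10^(76.3/10) + 10^(102.8/10) = 1.910e+10.
L_total = 10·log₁₀(1.910e+10) = 102.81 dB.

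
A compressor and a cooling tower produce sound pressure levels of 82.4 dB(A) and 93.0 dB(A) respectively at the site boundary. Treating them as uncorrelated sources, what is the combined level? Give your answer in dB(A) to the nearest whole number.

93 dB(A)

For uncorrelated sources the intensities add, so convert each level to linear form, sum, and take 10·log₁₀ of the total.
Σ 10^(L/10) = 10^(82.4/10) + 10^(93.0/10) = 2.169e+09.
L_total = 10·log₁₀(2.169e+09) = 93.36 dB(A).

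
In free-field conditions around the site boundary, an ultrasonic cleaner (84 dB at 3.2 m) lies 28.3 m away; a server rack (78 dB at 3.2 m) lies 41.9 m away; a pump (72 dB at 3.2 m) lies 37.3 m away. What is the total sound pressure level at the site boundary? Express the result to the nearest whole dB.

First find each source's level at the receiver (point-source: −20·log₁₀(r/r_ref)), then combine on an intensity basis.
ultrasonic cleaner: 84 − 20·log₁₀(28.3/3.2) = 84 − 18.93 = 65.07 dB.
server rack: 78 − 20·log₁₀(41.9/3.2) = 78 − 22.34 = 55.66 dB.
pump: 72 − 20·log₁₀(37.3/3.2) = 72 − 21.33 = 50.67 dB.
Σ 10^(L/10) = 3.696e+06 → L_total = 10·log₁₀(3.696e+06) = 65.68 dB.

66 dB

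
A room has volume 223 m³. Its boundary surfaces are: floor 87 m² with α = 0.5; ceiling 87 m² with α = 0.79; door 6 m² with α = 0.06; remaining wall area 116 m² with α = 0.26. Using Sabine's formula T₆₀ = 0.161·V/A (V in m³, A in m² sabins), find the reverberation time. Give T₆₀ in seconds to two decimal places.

Total absorption A = 87·0.5 + 87·0.79 + 6·0.06 + 116·0.26 = 142.75 m² sabins.
T₆₀ = 0.161·V/A = 0.161·223/142.75 = 0.252 s.

0.25 s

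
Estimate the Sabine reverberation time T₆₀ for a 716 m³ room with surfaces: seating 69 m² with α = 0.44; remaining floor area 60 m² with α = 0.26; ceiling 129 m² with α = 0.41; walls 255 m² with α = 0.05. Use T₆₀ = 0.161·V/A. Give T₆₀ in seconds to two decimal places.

Summing Sᵢαᵢ: 69·0.44 + 60·0.26 + 129·0.41 + 255·0.05 = 111.60 m².
T₆₀ = 0.161·V/A = 0.161·716/111.60 = 1.033 s.

1.03 s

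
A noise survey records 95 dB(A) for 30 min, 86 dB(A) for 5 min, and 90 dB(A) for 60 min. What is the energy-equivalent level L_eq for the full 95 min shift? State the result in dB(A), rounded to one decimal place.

92.2 dB(A)

Weight each interval's intensity by its duration and average over T = 95 min:
Σ tᵢ·10^(Lᵢ/10) = 30·10^(95/10) + 5·10^(86/10) + 60·10^(90/10) = 1.569e+11.
L_eq = 10·log₁₀(1.569e+11/95) = 92.18 dB(A).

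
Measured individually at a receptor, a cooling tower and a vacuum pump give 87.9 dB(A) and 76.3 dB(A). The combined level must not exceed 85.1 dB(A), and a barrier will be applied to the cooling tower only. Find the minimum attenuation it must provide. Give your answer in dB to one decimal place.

The untreated sources together contribute 10^(76.3/10) = 4.266e+07, i.e. 76.30 dB(A).
The limit corresponds to 10^(85.1/10) = 3.236e+08; subtracting the fixed part leaves 2.809e+08 for the cooling tower, i.e. 84.49 dB(A).
Required insertion loss = 87.9 − 84.49 = 3.41 dB.

3.4 dB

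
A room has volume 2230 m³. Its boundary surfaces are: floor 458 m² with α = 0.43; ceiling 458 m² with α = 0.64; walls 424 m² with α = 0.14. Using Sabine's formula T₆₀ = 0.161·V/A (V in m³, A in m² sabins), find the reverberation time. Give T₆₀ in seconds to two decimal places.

Summing Sᵢαᵢ: 458·0.43 + 458·0.64 + 424·0.14 = 549.42 m².
T₆₀ = 0.161 × 2230 / 549.42 = 0.653 s.

0.65 s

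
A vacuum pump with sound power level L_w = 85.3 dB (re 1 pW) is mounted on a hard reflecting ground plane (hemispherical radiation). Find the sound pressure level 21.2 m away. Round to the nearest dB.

51 dB

L_p = L_w − 10·log₁₀(2π·r²) with r = 21.2 m.
2π·r² = 2824 m², 10·log₁₀ of that is 34.509 dB.
L_p = 85.3 − 34.509 = 50.79 dB.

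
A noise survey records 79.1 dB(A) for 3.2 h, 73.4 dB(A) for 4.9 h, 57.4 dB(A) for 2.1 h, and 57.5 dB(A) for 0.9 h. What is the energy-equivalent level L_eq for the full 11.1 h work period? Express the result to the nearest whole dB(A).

75 dB(A)

The energy average is taken in the linear domain: L_eq = 10·log₁₀[(Σ tᵢ·10^(Lᵢ/10))/T], T = 11.1 h.
Σ tᵢ·10^(Lᵢ/10) = 3.2·10^(79.1/10) + 4.9·10^(73.4/10) + 2.1·10^(57.4/10) + 0.9·10^(57.5/10) = 3.690e+08.
L_eq = 10·log₁₀(3.690e+08/11.1) = 75.22 dB(A).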